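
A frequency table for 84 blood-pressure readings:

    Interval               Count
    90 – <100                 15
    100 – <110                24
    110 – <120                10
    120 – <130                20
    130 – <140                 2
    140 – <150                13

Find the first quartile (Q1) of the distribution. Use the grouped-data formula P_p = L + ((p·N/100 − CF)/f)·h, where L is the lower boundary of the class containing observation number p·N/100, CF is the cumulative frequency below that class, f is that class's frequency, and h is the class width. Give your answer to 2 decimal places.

N = 84; target position k = 25/100 · 84 = 21.
Cumulative frequencies: 15, 39, 49, 69, 71, 84.
Observation 21 falls in the class 100 – <110.
L = 100, CF = 15, f = 24, h = 10.
P25 = 100 + ((21 − 15)/24)·10 = 100 + 2.5 = 102.5.

102.50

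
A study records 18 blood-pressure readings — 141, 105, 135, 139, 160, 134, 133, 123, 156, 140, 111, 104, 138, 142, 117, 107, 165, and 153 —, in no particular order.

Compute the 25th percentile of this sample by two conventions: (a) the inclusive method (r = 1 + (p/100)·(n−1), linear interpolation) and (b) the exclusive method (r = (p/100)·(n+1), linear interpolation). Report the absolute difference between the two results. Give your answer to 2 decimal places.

Sorted: 104, 105, 107, 111, 117, 123, 133, 134, 135, 138, 139, 140, 141, 142, 153, 156, 160, 165.
n = 18.
(a) r = 5.25; between ranks 5 (117) and 6 (123): 118.5.
(b) r = 4.75; between ranks 4 (111) and 5 (117): 115.5.
|118.5 − 115.5| = 3.

3.00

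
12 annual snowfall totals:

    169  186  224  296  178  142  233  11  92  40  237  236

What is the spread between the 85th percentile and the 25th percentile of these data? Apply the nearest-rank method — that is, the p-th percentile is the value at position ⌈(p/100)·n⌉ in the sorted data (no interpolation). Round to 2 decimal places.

145.00

Sorted: 11, 40, 92, 142, 169, 178, 186, 224, 233, 236, 237, 296.
n = 12.
P25: rank ⌈25/100·12⌉ = 3 → 92.
P85: rank ⌈85/100·12⌉ = 11 → 237.
Difference: 237 − 92 = 145.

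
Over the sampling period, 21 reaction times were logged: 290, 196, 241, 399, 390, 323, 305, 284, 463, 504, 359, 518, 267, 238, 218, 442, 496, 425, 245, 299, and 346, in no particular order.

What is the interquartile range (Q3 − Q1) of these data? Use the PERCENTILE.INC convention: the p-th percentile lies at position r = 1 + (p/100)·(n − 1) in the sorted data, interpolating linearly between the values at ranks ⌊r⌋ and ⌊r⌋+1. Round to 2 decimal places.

Sorted: 196, 218, 238, 241, 245, 267, 284, 290, 299, 305, 323, 346, 359, 390, 399, 425, 442, 463, 496, 504, 518.
n = 21.
P25: r = 6 (integer) → 267.
P75: r = 16 (integer) → 425.
Difference: 425 − 267 = 158.

158.00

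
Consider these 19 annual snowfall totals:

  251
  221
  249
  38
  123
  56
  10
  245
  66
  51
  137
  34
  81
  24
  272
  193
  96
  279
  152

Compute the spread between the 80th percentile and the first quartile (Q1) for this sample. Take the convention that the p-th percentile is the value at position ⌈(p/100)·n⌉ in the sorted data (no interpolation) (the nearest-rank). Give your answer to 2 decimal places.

Sorted: 10, 24, 34, 38, 51, 56, 66, 81, 96, 123, 137, 152, 193, 221, 245, 249, 251, 272, 279.
n = 19.
P25: rank ⌈25/100·19⌉ = 5 → 51.
P80: rank ⌈80/100·19⌉ = 16 → 249.
Difference: 249 − 51 = 198.

198.00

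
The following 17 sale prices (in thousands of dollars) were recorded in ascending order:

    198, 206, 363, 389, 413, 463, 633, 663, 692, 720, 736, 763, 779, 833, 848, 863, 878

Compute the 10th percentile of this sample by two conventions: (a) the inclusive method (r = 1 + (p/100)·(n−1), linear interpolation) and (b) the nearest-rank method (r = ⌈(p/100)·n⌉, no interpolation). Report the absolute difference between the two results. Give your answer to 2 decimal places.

n = 17.
(a) r = 2.6; between ranks 2 (206) and 3 (363): 300.2.
(b) the nearest-rank method: rank 2 → 206.
|300.2 − 206| = 94.2.

94.20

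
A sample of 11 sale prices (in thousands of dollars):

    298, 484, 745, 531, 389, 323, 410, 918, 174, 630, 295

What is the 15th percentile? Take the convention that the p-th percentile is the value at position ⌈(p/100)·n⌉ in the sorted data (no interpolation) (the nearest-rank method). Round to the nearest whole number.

295

Sorted: 174, 295, 298, 323, 389, 410, 484, 531, 630, 745, 918.
n = 11.
Position = ⌈15/100 · 11⌉ = ⌈1.65⌉ = 2.
The value at rank 2 is 295.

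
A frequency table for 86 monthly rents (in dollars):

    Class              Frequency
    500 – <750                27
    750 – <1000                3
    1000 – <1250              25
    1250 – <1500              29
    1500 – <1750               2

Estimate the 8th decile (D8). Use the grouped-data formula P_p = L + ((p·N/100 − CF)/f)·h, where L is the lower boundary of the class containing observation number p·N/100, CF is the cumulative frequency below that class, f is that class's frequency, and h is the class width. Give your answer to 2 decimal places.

1368.97

N = 86; target position k = 80/100 · 86 = 68.8.
Cumulative frequencies: 27, 30, 55, 84, 86.
Observation 68.8 falls in the class 1250 – <1500.
L = 1250, CF = 55, f = 29, h = 250.
P80 = 1250 + ((68.8 − 55)/29)·250 = 1250 + 118.966 = 1368.97.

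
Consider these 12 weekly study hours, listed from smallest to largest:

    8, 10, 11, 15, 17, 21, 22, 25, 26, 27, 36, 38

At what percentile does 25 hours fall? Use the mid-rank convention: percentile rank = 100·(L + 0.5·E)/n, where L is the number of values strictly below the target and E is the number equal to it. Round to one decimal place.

62.5

Count below 25: L = 7; count equal: E = 1; n = 12.
Percentile rank = 100·(7 + 0.5·1)/12 = 100·7.5/12 = 62.5.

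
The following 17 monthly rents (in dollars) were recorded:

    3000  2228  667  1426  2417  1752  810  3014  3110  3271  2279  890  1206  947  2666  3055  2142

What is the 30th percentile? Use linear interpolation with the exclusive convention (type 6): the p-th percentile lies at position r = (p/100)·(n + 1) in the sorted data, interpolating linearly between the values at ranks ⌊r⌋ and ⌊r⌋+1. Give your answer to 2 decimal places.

1294.00

Sorted: 667, 810, 890, 947, 1206, 1426, 1752, 2142, 2228, 2279, 2417, 2666, 3000, 3014, 3055, 3110, 3271.
n = 17.
r = (30/100)·(17 + 1) = 5.4.
Rank 5 is 1206 and rank 6 is 1426.
Interpolate: 1206 + 0.4·(1426 − 1206) = 1206 + 0.4·220 = 1294.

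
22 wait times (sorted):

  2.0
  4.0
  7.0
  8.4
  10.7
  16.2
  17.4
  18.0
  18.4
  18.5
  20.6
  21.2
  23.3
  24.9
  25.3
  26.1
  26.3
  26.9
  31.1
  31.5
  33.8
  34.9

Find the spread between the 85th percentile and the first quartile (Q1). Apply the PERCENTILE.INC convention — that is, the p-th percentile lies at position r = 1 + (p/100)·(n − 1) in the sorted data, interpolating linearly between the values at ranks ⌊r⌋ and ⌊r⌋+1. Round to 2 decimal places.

13.97

n = 22.
P25: r = 6.25; ranks 6–7 are 16.2, 17.4; interpolating gives 16.5.
P85: r = 18.85; ranks 18–19 are 26.9, 31.1; interpolating gives 30.47.
Difference: 30.47 − 16.5 = 13.97.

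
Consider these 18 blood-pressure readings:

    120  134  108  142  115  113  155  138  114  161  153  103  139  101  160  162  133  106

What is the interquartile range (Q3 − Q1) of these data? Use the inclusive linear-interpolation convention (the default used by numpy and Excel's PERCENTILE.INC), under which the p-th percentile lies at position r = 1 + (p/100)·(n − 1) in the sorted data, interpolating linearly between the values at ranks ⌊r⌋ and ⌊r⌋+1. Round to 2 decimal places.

37.00

Sorted: 101, 103, 106, 108, 113, 114, 115, 120, 133, 134, 138, 139, 142, 153, 155, 160, 161, 162.
n = 18.
P25: r = 5.25; ranks 5–6 are 113, 114; interpolating gives 113.25.
P75: r = 13.75; ranks 13–14 are 142, 153; interpolating gives 150.25.
Difference: 150.25 − 113.25 = 37.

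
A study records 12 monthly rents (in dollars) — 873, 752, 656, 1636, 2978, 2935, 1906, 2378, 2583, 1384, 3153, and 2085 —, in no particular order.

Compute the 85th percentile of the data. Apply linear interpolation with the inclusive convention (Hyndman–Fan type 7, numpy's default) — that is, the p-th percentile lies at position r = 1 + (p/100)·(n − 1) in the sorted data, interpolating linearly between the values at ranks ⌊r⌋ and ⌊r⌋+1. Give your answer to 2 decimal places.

2950.05

Sorted: 656, 752, 873, 1384, 1636, 1906, 2085, 2378, 2583, 2935, 2978, 3153.
n = 12.
r = 1 + (85/100)·(12 − 1) = 1 + 9.35 = 10.35.
Rank 10 is 2935 and rank 11 is 2978.
Interpolate: 2935 + 0.35·(2978 − 2935) = 2935 + 0.35·43 = 2950.05.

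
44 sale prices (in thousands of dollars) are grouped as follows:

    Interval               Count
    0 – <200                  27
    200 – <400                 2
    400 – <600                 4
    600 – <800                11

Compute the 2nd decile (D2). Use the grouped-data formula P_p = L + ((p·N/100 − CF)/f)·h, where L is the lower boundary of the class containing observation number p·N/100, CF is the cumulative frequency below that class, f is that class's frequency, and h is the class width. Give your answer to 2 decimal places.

N = 44; target position k = 20/100 · 44 = 8.8.
Cumulative frequencies: 27, 29, 33, 44.
Observation 8.8 falls in the class 0 – <200.
L = 0, CF = 0, f = 27, h = 200.
P20 = 0 + ((8.8 − 0)/27)·200 = 0 + 65.1852 = 65.1852.

65.19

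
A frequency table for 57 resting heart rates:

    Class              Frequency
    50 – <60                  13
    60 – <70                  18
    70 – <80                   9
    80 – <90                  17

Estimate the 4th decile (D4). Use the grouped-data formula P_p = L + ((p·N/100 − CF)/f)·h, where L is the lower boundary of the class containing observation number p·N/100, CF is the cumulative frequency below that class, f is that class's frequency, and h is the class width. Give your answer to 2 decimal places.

65.44

N = 57; target position k = 40/100 · 57 = 22.8.
Cumulative frequencies: 13, 31, 40, 57.
Observation 22.8 falls in the class 60 – <70.
L = 60, CF = 13, f = 18, h = 10.
P40 = 60 + ((22.8 − 13)/18)·10 = 60 + 5.44444 = 65.4444.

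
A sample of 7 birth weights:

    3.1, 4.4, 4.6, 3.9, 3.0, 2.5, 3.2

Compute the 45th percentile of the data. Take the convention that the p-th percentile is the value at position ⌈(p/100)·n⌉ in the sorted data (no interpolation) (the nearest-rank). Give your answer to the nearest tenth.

Sorted: 2.5, 3.0, 3.1, 3.2, 3.9, 4.4, 4.6.
n = 7.
Position = ⌈45/100 · 7⌉ = ⌈3.15⌉ = 4.
The value at rank 4 is 3.2.

3.2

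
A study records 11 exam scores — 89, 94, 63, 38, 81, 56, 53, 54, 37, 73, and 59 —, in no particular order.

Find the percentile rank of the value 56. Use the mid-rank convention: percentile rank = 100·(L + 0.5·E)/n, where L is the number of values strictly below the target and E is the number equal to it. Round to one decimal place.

Sorted: 37, 38, 53, 54, 56, 59, 63, 73, 81, 89, 94.
Count below 56: L = 4; count equal: E = 1; n = 11.
Percentile rank = 100·(4 + 0.5·1)/11 = 100·4.5/11 = 40.91.

40.9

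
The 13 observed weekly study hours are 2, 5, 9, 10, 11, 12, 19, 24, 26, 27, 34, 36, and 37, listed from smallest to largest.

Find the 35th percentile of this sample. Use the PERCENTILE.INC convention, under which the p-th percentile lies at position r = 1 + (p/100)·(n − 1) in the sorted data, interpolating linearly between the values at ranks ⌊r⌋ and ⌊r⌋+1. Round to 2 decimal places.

11.20

n = 13.
r = 1 + (35/100)·(13 − 1) = 1 + 4.2 = 5.2.
Rank 5 is 11 and rank 6 is 12.
Interpolate: 11 + 0.2·(12 − 11) = 11 + 0.2·1 = 11.2.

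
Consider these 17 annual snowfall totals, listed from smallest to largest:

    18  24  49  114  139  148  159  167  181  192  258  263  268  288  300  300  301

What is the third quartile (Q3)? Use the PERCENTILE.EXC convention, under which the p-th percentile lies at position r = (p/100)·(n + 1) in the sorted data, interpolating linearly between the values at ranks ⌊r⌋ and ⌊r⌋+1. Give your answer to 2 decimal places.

n = 17.
r = (75/100)·(17 + 1) = 13.5.
Rank 13 is 268 and rank 14 is 288.
Interpolate: 268 + 0.5·(288 − 268) = 268 + 0.5·20 = 278.

278.00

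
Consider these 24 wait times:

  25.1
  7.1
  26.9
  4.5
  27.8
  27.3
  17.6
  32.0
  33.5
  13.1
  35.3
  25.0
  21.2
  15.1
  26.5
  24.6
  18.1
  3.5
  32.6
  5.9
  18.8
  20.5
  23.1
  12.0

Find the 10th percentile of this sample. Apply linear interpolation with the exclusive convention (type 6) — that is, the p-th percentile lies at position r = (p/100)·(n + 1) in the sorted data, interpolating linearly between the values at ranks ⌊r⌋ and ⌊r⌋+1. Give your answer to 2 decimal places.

5.20

Sorted: 3.5, 4.5, 5.9, 7.1, 12.0, 13.1, 15.1, 17.6, 18.1, 18.8, 20.5, 21.2, 23.1, 24.6, 25.0, 25.1, 26.5, 26.9, 27.3, 27.8, 32.0, 32.6, 33.5, 35.3.
n = 24.
r = (10/100)·(24 + 1) = 2.5.
Rank 2 is 4.5 and rank 3 is 5.9.
Interpolate: 4.5 + 0.5·(5.9 − 4.5) = 4.5 + 0.5·1.4 = 5.2.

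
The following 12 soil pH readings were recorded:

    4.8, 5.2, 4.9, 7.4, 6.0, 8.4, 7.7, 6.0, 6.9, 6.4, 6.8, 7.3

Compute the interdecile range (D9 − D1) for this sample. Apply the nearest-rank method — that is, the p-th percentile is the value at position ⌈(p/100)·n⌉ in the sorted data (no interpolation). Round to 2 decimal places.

2.80

Sorted: 4.8, 4.9, 5.2, 6.0, 6.0, 6.4, 6.8, 6.9, 7.3, 7.4, 7.7, 8.4.
n = 12.
P10: rank ⌈10/100·12⌉ = 2 → 4.9.
P90: rank ⌈90/100·12⌉ = 11 → 7.7.
Difference: 7.7 − 4.9 = 2.8.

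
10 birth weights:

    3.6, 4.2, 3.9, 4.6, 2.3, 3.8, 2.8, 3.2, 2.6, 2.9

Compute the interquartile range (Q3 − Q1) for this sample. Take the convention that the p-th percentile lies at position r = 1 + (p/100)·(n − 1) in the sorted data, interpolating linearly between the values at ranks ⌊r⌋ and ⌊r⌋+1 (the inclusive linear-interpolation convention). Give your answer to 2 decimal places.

Sorted: 2.3, 2.6, 2.8, 2.9, 3.2, 3.6, 3.8, 3.9, 4.2, 4.6.
n = 10.
P25: r = 3.25; ranks 3–4 are 2.8, 2.9; interpolating gives 2.825.
P75: r = 7.75; ranks 7–8 are 3.8, 3.9; interpolating gives 3.875.
Difference: 3.875 − 2.825 = 1.05.

1.05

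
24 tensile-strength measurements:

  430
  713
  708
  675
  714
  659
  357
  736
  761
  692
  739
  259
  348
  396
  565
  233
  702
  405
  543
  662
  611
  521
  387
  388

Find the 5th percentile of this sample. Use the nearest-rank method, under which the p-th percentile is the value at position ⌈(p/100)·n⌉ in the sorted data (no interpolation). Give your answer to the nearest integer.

Sorted: 233, 259, 348, 357, 387, 388, 396, 405, 430, 521, 543, 565, 611, 659, 662, 675, 692, 702, 708, 713, 714, 736, 739, 761.
n = 24.
Position = ⌈5/100 · 24⌉ = ⌈1.2⌉ = 2.
The value at rank 2 is 259.

259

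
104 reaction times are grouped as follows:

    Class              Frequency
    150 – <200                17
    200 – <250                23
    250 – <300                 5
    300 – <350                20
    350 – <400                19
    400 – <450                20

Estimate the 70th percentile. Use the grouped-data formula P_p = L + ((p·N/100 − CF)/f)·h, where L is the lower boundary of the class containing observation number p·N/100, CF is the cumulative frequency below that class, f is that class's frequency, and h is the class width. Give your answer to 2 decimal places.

370.53

N = 104; target position k = 70/100 · 104 = 72.8.
Cumulative frequencies: 17, 40, 45, 65, 84, 104.
Observation 72.8 falls in the class 350 – <400.
L = 350, CF = 65, f = 19, h = 50.
P70 = 350 + ((72.8 − 65)/19)·50 = 350 + 20.5263 = 370.526.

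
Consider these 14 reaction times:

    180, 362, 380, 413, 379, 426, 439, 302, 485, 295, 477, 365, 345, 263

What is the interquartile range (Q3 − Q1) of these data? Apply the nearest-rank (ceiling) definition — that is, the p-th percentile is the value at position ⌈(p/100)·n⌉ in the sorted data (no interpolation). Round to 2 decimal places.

124.00

Sorted: 180, 263, 295, 302, 345, 362, 365, 379, 380, 413, 426, 439, 477, 485.
n = 14.
P25: rank ⌈25/100·14⌉ = 4 → 302.
P75: rank ⌈75/100·14⌉ = 11 → 426.
Difference: 426 − 302 = 124.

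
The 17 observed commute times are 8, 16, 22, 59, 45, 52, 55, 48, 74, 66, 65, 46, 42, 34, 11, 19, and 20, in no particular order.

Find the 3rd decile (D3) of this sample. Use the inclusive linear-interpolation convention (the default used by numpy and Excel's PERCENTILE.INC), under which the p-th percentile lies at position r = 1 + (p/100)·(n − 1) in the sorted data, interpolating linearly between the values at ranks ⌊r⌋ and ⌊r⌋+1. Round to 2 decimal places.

21.60

Sorted: 8, 11, 16, 19, 20, 22, 34, 42, 45, 46, 48, 52, 55, 59, 65, 66, 74.
n = 17.
r = 1 + (30/100)·(17 − 1) = 1 + 4.8 = 5.8.
Rank 5 is 20 and rank 6 is 22.
Interpolate: 20 + 0.8·(22 − 20) = 20 + 0.8·2 = 21.6.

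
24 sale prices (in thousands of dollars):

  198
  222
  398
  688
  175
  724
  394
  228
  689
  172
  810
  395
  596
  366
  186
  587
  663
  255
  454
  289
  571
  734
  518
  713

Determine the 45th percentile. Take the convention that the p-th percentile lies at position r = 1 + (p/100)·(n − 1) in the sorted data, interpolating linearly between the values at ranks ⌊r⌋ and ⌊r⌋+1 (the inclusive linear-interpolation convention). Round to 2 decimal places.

Sorted: 172, 175, 186, 198, 222, 228, 255, 289, 366, 394, 395, 398, 454, 518, 571, 587, 596, 663, 688, 689, 713, 724, 734, 810.
n = 24.
r = 1 + (45/100)·(24 − 1) = 1 + 10.35 = 11.35.
Rank 11 is 395 and rank 12 is 398.
Interpolate: 395 + 0.35·(398 − 395) = 395 + 0.35·3 = 396.05.

396.05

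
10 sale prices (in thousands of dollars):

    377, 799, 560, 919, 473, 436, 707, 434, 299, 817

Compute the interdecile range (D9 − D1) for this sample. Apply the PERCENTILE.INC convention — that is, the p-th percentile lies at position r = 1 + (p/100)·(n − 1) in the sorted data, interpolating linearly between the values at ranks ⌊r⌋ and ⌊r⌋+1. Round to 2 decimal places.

458.00

Sorted: 299, 377, 434, 436, 473, 560, 707, 799, 817, 919.
n = 10.
P10: r = 1.9; ranks 1–2 are 299, 377; interpolating gives 369.2.
P90: r = 9.1; ranks 9–10 are 817, 919; interpolating gives 827.2.
Difference: 827.2 − 369.2 = 458.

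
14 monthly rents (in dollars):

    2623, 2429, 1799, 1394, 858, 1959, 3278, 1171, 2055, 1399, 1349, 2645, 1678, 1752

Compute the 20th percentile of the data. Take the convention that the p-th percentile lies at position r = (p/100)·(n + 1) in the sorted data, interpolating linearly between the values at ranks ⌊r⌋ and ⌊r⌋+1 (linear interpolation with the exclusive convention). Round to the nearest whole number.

Sorted: 858, 1171, 1349, 1394, 1399, 1678, 1752, 1799, 1959, 2055, 2429, 2623, 2645, 3278.
n = 14.
r = (20/100)·(14 + 1) = 3.
r is an integer, so P20 is the value at rank 3: 1349.

1349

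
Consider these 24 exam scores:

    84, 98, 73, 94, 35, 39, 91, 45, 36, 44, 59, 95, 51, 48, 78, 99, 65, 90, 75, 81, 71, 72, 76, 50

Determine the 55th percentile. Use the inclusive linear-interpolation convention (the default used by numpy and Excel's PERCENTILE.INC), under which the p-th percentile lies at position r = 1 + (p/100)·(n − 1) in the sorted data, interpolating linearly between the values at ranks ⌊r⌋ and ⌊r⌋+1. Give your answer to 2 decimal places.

Sorted: 35, 36, 39, 44, 45, 48, 50, 51, 59, 65, 71, 72, 73, 75, 76, 78, 81, 84, 90, 91, 94, 95, 98, 99.
n = 24.
r = 1 + (55/100)·(24 − 1) = 1 + 12.65 = 13.65.
Rank 13 is 73 and rank 14 is 75.
Interpolate: 73 + 0.65·(75 − 73) = 73 + 0.65·2 = 74.3.

74.30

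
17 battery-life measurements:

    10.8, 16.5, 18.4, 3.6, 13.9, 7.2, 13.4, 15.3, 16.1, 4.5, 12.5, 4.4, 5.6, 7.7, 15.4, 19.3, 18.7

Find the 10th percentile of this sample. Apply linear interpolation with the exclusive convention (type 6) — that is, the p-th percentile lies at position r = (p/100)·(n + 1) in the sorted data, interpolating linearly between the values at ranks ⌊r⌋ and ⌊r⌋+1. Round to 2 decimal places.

Sorted: 3.6, 4.4, 4.5, 5.6, 7.2, 7.7, 10.8, 12.5, 13.4, 13.9, 15.3, 15.4, 16.1, 16.5, 18.4, 18.7, 19.3.
n = 17.
r = (10/100)·(17 + 1) = 1.8.
Rank 1 is 3.6 and rank 2 is 4.4.
Interpolate: 3.6 + 0.8·(4.4 − 3.6) = 3.6 + 0.8·0.8 = 4.24.

4.24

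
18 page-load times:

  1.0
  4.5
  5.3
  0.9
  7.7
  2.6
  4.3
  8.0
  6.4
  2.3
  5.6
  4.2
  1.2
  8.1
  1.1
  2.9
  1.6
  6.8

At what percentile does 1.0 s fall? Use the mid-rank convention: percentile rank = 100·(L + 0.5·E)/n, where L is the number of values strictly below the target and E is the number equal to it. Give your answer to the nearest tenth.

8.3

Sorted: 0.9, 1.0, 1.1, 1.2, 1.6, 2.3, 2.6, 2.9, 4.2, 4.3, 4.5, 5.3, 5.6, 6.4, 6.8, 7.7, 8.0, 8.1.
Count below 1.0: L = 1; count equal: E = 1; n = 18.
Percentile rank = 100·(1 + 0.5·1)/18 = 100·1.5/18 = 8.333.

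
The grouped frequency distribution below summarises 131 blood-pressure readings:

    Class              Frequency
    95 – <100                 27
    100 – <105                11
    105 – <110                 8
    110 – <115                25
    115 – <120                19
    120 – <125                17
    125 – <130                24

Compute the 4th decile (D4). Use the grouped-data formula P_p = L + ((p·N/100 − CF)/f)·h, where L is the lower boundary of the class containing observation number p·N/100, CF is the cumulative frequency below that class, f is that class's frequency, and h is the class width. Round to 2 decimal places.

111.28

N = 131; target position k = 40/100 · 131 = 52.4.
Cumulative frequencies: 27, 38, 46, 71, 90, 107, 131.
Observation 52.4 falls in the class 110 – <115.
L = 110, CF = 46, f = 25, h = 5.
P40 = 110 + ((52.4 − 46)/25)·5 = 110 + 1.28 = 111.28.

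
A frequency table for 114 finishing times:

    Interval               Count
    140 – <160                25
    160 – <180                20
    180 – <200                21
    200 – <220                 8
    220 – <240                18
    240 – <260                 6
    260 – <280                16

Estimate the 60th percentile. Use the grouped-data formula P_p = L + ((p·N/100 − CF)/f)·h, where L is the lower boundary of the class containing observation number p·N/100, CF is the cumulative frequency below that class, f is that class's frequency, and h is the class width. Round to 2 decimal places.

N = 114; target position k = 60/100 · 114 = 68.4.
Cumulative frequencies: 25, 45, 66, 74, 92, 98, 114.
Observation 68.4 falls in the class 200 – <220.
L = 200, CF = 66, f = 8, h = 20.
P60 = 200 + ((68.4 − 66)/8)·20 = 200 + 6 = 206.

206.00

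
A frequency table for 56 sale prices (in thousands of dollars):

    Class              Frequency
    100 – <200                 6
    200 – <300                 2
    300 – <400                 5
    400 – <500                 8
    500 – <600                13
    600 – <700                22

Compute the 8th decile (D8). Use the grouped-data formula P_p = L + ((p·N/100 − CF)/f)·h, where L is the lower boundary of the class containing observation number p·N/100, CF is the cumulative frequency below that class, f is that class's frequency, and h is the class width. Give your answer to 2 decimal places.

N = 56; target position k = 80/100 · 56 = 44.8.
Cumulative frequencies: 6, 8, 13, 21, 34, 56.
Observation 44.8 falls in the class 600 – <700.
L = 600, CF = 34, f = 22, h = 100.
P80 = 600 + ((44.8 − 34)/22)·100 = 600 + 49.0909 = 649.091.

649.09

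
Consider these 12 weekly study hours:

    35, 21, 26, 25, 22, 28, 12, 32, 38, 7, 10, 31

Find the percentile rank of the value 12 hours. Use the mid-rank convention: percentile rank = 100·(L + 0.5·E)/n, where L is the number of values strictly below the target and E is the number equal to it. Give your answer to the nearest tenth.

Sorted: 7, 10, 12, 21, 22, 25, 26, 28, 31, 32, 35, 38.
Count below 12: L = 2; count equal: E = 1; n = 12.
Percentile rank = 100·(2 + 0.5·1)/12 = 100·2.5/12 = 20.83.

20.8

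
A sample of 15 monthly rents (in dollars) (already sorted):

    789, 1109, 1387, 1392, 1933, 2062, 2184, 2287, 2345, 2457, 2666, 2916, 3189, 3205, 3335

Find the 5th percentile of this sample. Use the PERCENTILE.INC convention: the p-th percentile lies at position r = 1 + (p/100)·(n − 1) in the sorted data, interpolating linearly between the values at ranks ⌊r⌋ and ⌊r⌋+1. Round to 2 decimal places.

1013.00

n = 15.
r = 1 + (5/100)·(15 − 1) = 1 + 0.7 = 1.7.
Rank 1 is 789 and rank 2 is 1109.
Interpolate: 789 + 0.7·(1109 − 789) = 789 + 0.7·320 = 1013.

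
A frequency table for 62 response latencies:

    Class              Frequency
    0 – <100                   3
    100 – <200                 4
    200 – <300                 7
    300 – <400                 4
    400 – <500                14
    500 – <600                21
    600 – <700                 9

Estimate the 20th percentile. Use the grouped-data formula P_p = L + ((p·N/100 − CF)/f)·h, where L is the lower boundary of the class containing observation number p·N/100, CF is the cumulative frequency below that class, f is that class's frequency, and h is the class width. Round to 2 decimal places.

277.14

N = 62; target position k = 20/100 · 62 = 12.4.
Cumulative frequencies: 3, 7, 14, 18, 32, 53, 62.
Observation 12.4 falls in the class 200 – <300.
L = 200, CF = 7, f = 7, h = 100.
P20 = 200 + ((12.4 − 7)/7)·100 = 200 + 77.1429 = 277.143.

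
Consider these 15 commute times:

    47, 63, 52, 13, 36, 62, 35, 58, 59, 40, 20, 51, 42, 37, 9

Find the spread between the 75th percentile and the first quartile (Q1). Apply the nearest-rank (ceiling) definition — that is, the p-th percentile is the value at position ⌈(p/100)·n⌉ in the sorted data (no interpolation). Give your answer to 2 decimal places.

23.00

Sorted: 9, 13, 20, 35, 36, 37, 40, 42, 47, 51, 52, 58, 59, 62, 63.
n = 15.
P25: rank ⌈25/100·15⌉ = 4 → 35.
P75: rank ⌈75/100·15⌉ = 12 → 58.
Difference: 58 − 35 = 23.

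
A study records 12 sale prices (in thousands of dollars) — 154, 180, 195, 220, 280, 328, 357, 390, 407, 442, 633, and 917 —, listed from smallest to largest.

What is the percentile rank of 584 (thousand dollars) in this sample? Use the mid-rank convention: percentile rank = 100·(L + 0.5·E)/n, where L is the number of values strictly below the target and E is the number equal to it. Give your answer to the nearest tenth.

Count below 584: L = 10; count equal: E = 0; n = 12.
Percentile rank = 100·(10 + 0.5·0)/12 = 100·10/12 = 83.33.

83.3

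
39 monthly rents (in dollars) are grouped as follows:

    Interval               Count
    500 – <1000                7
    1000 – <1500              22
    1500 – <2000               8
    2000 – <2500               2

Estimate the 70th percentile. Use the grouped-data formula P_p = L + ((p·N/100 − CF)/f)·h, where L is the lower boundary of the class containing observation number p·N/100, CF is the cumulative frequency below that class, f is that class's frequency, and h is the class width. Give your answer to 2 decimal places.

1461.36

N = 39; target position k = 70/100 · 39 = 27.3.
Cumulative frequencies: 7, 29, 37, 39.
Observation 27.3 falls in the class 1000 – <1500.
L = 1000, CF = 7, f = 22, h = 500.
P70 = 1000 + ((27.3 − 7)/22)·500 = 1000 + 461.364 = 1461.36.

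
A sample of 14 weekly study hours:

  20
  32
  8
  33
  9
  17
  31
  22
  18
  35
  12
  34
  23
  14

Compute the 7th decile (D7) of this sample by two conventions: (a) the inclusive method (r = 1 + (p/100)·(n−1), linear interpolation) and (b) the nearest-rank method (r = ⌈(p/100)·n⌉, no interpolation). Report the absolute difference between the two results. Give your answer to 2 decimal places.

Sorted: 8, 9, 12, 14, 17, 18, 20, 22, 23, 31, 32, 33, 34, 35.
n = 14.
(a) r = 10.1; between ranks 10 (31) and 11 (32): 31.1.
(b) the nearest-rank method: rank 10 → 31.
|31.1 − 31| = 0.1.

0.10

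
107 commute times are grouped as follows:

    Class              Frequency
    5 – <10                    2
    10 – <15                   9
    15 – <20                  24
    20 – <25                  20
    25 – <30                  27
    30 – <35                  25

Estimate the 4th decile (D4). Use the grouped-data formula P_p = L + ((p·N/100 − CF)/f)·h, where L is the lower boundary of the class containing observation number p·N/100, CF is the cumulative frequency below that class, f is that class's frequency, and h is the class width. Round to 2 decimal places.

21.95

N = 107; target position k = 40/100 · 107 = 42.8.
Cumulative frequencies: 2, 11, 35, 55, 82, 107.
Observation 42.8 falls in the class 20 – <25.
L = 20, CF = 35, f = 20, h = 5.
P40 = 20 + ((42.8 − 35)/20)·5 = 20 + 1.95 = 21.95.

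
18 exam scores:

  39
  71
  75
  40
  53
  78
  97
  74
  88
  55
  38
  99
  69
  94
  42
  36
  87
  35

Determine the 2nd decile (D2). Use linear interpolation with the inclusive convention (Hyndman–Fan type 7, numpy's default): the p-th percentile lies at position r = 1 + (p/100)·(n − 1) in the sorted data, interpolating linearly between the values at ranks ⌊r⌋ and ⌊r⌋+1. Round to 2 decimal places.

39.40

Sorted: 35, 36, 38, 39, 40, 42, 53, 55, 69, 71, 74, 75, 78, 87, 88, 94, 97, 99.
n = 18.
r = 1 + (20/100)·(18 − 1) = 1 + 3.4 = 4.4.
Rank 4 is 39 and rank 5 is 40.
Interpolate: 39 + 0.4·(40 − 39) = 39 + 0.4·1 = 39.4.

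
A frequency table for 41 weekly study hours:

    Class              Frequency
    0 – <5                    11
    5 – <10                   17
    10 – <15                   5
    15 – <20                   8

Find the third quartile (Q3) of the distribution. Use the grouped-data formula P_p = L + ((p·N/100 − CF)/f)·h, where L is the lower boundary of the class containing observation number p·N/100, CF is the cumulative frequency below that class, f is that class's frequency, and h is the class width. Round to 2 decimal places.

12.75

N = 41; target position k = 75/100 · 41 = 30.75.
Cumulative frequencies: 11, 28, 33, 41.
Observation 30.75 falls in the class 10 – <15.
L = 10, CF = 28, f = 5, h = 5.
P75 = 10 + ((30.75 − 28)/5)·5 = 10 + 2.75 = 12.75.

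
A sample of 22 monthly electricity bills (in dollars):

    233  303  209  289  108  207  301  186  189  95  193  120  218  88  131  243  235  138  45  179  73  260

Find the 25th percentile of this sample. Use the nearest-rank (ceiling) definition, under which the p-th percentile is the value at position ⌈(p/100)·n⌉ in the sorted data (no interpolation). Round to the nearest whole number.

Sorted: 45, 73, 88, 95, 108, 120, 131, 138, 179, 186, 189, 193, 207, 209, 218, 233, 235, 243, 260, 289, 301, 303.
n = 22.
Position = ⌈25/100 · 22⌉ = ⌈5.5⌉ = 6.
The value at rank 6 is 120.

120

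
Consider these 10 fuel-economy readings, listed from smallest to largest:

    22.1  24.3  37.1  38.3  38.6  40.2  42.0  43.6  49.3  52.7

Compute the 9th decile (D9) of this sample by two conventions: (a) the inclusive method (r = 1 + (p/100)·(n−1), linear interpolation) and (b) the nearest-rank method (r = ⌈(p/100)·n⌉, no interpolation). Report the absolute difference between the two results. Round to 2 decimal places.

0.34

n = 10.
(a) r = 9.1; between ranks 9 (49.3) and 10 (52.7): 49.64.
(b) the nearest-rank method: rank 9 → 49.3.
|49.64 − 49.3| = 0.34.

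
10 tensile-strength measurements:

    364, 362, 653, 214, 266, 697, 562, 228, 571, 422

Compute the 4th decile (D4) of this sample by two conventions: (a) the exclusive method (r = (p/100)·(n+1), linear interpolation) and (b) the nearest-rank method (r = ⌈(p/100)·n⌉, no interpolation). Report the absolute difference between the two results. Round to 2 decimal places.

0.80

Sorted: 214, 228, 266, 362, 364, 422, 562, 571, 653, 697.
n = 10.
(a) r = 4.4; between ranks 4 (362) and 5 (364): 362.8.
(b) the nearest-rank method: rank 4 → 362.
|362.8 − 362| = 0.8.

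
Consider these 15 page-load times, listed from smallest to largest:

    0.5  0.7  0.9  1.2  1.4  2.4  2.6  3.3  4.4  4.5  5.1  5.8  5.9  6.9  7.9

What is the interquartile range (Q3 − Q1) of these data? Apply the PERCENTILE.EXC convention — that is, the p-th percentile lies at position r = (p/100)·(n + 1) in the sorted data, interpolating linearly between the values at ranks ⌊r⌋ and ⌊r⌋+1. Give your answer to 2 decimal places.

4.60

n = 15.
P25: r = 4 (integer) → 1.2.
P75: r = 12 (integer) → 5.8.
Difference: 5.8 − 1.2 = 4.6.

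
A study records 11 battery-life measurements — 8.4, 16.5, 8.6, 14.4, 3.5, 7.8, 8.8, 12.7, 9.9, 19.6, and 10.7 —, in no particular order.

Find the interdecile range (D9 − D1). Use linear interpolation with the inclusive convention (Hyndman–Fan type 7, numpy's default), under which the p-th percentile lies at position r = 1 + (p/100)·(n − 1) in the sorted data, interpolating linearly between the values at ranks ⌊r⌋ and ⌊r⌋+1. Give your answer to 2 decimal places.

8.70

Sorted: 3.5, 7.8, 8.4, 8.6, 8.8, 9.9, 10.7, 12.7, 14.4, 16.5, 19.6.
n = 11.
P10: r = 2 (integer) → 7.8.
P90: r = 10 (integer) → 16.5.
Difference: 16.5 − 7.8 = 8.7.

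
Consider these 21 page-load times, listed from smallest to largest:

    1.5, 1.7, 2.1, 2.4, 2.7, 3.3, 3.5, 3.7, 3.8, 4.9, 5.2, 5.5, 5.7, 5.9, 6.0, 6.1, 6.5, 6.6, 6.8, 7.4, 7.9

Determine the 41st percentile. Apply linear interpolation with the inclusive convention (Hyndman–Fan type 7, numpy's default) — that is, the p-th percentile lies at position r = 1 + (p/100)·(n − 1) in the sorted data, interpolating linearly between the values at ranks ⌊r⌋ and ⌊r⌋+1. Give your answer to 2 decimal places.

n = 21.
r = 1 + (41/100)·(21 − 1) = 1 + 8.2 = 9.2.
Rank 9 is 3.8 and rank 10 is 4.9.
Interpolate: 3.8 + 0.2·(4.9 − 3.8) = 3.8 + 0.2·1.1 = 4.02.

4.02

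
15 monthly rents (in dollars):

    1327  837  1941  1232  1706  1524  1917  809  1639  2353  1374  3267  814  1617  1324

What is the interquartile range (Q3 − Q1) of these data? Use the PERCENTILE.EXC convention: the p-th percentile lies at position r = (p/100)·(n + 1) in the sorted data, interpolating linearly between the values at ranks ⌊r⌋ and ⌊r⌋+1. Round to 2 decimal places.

Sorted: 809, 814, 837, 1232, 1324, 1327, 1374, 1524, 1617, 1639, 1706, 1917, 1941, 2353, 3267.
n = 15.
P25: r = 4 (integer) → 1232.
P75: r = 12 (integer) → 1917.
Difference: 1917 − 1232 = 685.

685.00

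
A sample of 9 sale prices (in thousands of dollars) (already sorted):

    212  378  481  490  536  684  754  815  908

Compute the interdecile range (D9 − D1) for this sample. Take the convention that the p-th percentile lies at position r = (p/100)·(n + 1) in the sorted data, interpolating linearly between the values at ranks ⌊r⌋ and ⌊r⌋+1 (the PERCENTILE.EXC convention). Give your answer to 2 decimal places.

n = 9.
P10: r = 1 (integer) → 212.
P90: r = 9 (integer) → 908.
Difference: 908 − 212 = 696.

696.00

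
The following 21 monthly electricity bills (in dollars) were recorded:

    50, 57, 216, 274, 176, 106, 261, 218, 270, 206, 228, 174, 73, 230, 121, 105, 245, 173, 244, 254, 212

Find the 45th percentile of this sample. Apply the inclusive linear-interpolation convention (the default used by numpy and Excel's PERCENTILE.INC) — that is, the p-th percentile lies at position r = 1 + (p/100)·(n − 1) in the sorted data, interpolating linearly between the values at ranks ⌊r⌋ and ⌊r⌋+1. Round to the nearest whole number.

206

Sorted: 50, 57, 73, 105, 106, 121, 173, 174, 176, 206, 212, 216, 218, 228, 230, 244, 245, 254, 261, 270, 274.
n = 21.
r = 1 + (45/100)·(21 − 1) = 1 + 9 = 10.
r is an integer, so P45 is the value at rank 10: 206.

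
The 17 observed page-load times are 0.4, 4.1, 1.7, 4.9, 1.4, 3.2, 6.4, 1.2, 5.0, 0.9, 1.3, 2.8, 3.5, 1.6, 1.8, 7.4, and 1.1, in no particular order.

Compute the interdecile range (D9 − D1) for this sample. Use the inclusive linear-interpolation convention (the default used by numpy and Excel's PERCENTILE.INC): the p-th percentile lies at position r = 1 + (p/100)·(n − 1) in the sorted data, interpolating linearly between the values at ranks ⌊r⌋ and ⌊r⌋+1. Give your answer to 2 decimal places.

4.54

Sorted: 0.4, 0.9, 1.1, 1.2, 1.3, 1.4, 1.6, 1.7, 1.8, 2.8, 3.2, 3.5, 4.1, 4.9, 5.0, 6.4, 7.4.
n = 17.
P10: r = 2.6; ranks 2–3 are 0.9, 1.1; interpolating gives 1.02.
P90: r = 15.4; ranks 15–16 are 5.0, 6.4; interpolating gives 5.56.
Difference: 5.56 − 1.02 = 4.54.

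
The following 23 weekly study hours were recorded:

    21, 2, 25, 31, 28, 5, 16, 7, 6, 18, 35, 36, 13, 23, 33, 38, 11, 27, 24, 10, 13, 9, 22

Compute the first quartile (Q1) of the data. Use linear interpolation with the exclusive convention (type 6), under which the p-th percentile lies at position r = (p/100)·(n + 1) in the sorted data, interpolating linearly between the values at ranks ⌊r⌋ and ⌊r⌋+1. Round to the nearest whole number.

Sorted: 2, 5, 6, 7, 9, 10, 11, 13, 13, 16, 18, 21, 22, 23, 24, 25, 27, 28, 31, 33, 35, 36, 38.
n = 23.
r = (25/100)·(23 + 1) = 6.
r is an integer, so P25 is the value at rank 6: 10.

10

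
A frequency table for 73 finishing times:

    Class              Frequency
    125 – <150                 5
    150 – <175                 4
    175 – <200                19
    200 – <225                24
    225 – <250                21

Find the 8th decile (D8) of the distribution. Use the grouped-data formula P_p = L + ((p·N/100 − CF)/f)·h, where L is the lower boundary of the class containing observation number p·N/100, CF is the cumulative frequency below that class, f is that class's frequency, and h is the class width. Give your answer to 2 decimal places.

N = 73; target position k = 80/100 · 73 = 58.4.
Cumulative frequencies: 5, 9, 28, 52, 73.
Observation 58.4 falls in the class 225 – <250.
L = 225, CF = 52, f = 21, h = 25.
P80 = 225 + ((58.4 − 52)/21)·25 = 225 + 7.61905 = 232.619.

232.62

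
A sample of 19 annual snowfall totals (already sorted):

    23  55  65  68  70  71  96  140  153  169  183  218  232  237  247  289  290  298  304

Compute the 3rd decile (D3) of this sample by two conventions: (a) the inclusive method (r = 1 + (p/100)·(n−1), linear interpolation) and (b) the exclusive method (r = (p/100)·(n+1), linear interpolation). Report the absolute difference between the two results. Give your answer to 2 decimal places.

n = 19.
(a) r = 6.4; between ranks 6 (71) and 7 (96): 81.
(b) r = 6 → value at rank 6 = 71.
|81 − 71| = 10.

10.00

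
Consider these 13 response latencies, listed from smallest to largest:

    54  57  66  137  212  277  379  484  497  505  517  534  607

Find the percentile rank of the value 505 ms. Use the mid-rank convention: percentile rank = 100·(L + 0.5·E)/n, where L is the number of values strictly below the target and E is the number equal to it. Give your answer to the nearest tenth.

73.1

Count below 505: L = 9; count equal: E = 1; n = 13.
Percentile rank = 100·(9 + 0.5·1)/13 = 100·9.5/13 = 73.08.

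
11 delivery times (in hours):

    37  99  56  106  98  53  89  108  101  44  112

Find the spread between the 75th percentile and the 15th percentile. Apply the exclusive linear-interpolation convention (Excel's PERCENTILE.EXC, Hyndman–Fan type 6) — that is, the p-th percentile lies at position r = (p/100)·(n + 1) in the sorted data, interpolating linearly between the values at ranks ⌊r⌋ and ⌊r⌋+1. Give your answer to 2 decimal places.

63.40

Sorted: 37, 44, 53, 56, 89, 98, 99, 101, 106, 108, 112.
n = 11.
P15: r = 1.8; ranks 1–2 are 37, 44; interpolating gives 42.6.
P75: r = 9 (integer) → 106.
Difference: 106 − 42.6 = 63.4.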